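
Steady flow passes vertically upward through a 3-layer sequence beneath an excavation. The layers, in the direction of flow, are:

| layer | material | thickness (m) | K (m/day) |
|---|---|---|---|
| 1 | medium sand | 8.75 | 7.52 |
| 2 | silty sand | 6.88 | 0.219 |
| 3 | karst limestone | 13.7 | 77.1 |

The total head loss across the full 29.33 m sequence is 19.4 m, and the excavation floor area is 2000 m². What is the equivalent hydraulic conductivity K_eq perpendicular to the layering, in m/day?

0.895

Flow is perpendicular to layering, so the layers act in series and the equivalent K is the thickness-weighted harmonic mean.
Total thickness L = 8.75 + 6.88 + 13.7 = 29.33 m.
Σ(b_i/K_i) = 8.75/7.52 + 6.88/0.219 + 13.7/77.1 = 32.76 d.
K_eq = L / Σ(b_i/K_i) = 29.33 / 32.76 = 0.8954 m/day.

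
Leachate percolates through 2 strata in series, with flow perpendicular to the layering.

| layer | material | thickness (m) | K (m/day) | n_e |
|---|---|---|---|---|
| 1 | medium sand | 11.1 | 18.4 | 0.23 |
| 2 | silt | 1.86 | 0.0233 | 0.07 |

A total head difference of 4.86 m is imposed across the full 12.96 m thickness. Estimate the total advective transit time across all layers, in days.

With flow normal to the layers, continuity requires the same specific discharge q through every layer.
Σ(b_i/K_i) = 11.1/18.4 + 1.86/0.0233 = 80.43 d.
q = Δh / Σ(b_i/K_i) = 4.86 / 80.43 = 0.06042 m/day.
In each layer the seepage velocity is v_i = q/n_i, so the layer transit time is t_i = b_i·n_i / q:
  layer 1 (medium sand): t_1 = 11.1 × 0.23 / 0.06042 = 42.25 d
  layer 2 (silt): t_2 = 1.86 × 0.07 / 0.06042 = 2.155 d
Total t = Σ t_i = 44.41 days.

44.4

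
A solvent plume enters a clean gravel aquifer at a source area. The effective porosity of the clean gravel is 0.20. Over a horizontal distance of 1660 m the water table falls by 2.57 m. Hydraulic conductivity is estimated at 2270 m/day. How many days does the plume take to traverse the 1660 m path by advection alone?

94.5

Hydraulic gradient i = Δh / L = 2.57 / 1660 = 0.001548.
Darcy flux q = K · i = 2270 × 0.001548 = 3.514 m/day.
Seepage velocity v = q / n_e = 3.514 / 0.20 = 17.57 m/day.
Travel time t = L / v = 1660 / 17.57 = 94.47 days.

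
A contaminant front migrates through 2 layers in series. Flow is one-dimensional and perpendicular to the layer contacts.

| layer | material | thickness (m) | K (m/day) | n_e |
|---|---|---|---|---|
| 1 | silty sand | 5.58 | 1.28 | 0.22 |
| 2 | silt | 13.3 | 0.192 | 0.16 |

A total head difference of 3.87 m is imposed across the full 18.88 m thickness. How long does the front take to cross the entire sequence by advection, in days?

63.8

With flow normal to the layers, continuity requires the same specific discharge q through every layer.
Σ(b_i/K_i) = 5.58/1.28 + 13.3/0.192 = 73.63 d.
q = Δh / Σ(b_i/K_i) = 3.87 / 73.63 = 0.05256 m/day.
In each layer the seepage velocity is v_i = q/n_i, so the layer transit time is t_i = b_i·n_i / q:
  layer 1 (silty sand): t_1 = 5.58 × 0.22 / 0.05256 = 23.36 d
  layer 2 (silt): t_2 = 13.3 × 0.16 / 0.05256 = 40.49 d
Total t = Σ t_i = 63.84 days.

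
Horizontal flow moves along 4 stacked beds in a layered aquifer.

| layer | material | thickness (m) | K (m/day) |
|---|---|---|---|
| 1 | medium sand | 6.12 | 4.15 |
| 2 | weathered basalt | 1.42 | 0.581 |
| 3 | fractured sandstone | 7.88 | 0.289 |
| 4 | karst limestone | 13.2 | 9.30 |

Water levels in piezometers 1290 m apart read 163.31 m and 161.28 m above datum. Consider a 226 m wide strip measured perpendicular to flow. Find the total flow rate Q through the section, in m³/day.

Flow is parallel to layering, so each bed carries its own Darcy discharge and the transmissivities add.
Σ(K_i·b_i) = 4.15×6.12 + 0.581×1.42 + 0.289×7.88 + 9.30×13.2 = 151.3 m²/day.
Hydraulic gradient i = (163.31 − 161.28) / 1290 = 2.03 / 1290 = 0.001574.
Q = Σ(K_i·b_i) · W · i = 151.3 × 226 × 0.001574 = 53.79 m³/day.

53.8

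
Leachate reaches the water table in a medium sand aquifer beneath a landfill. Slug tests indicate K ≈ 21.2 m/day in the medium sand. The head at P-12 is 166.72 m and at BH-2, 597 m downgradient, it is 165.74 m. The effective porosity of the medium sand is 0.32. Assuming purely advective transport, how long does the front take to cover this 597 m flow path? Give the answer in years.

Hydraulic gradient i = (166.72 − 165.74) / 597 = 0.98 / 597 = 0.001642.
Darcy flux q = K · i = 21.20 × 0.001642 = 0.03480 m/day.
Seepage velocity v = q / n_e = 0.03480 / 0.32 = 0.1088 m/day.
Travel time t = L / v = 597 / 0.1088 = 5490 days = 15.03 years.

15.0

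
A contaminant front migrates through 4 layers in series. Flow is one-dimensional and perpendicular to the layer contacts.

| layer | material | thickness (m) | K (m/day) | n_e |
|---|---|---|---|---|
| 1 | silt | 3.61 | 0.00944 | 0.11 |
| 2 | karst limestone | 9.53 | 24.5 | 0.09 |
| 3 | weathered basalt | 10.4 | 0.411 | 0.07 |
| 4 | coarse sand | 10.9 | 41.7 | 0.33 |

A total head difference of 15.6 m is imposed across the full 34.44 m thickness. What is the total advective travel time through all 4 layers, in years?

With flow normal to the layers, continuity requires the same specific discharge q through every layer.
Σ(b_i/K_i) = 3.61/0.00944 + 9.53/24.5 + 10.4/0.411 + 10.9/41.7 = 408.4 d.
q = Δh / Σ(b_i/K_i) = 15.6 / 408.4 = 0.03820 m/day.
In each layer the seepage velocity is v_i = q/n_i, so the layer transit time is t_i = b_i·n_i / q:
  layer 1 (silt): t_1 = 3.61 × 0.11 / 0.03820 = 10.40 d
  layer 2 (karst limestone): t_2 = 9.53 × 0.09 / 0.03820 = 22.45 d
  layer 3 (weathered basalt): t_3 = 10.4 × 0.07 / 0.03820 = 19.06 d
  layer 4 (coarse sand): t_4 = 10.9 × 0.33 / 0.03820 = 94.16 d
Total t = Σ t_i = 146.1 days = 0.3999 years.

0.400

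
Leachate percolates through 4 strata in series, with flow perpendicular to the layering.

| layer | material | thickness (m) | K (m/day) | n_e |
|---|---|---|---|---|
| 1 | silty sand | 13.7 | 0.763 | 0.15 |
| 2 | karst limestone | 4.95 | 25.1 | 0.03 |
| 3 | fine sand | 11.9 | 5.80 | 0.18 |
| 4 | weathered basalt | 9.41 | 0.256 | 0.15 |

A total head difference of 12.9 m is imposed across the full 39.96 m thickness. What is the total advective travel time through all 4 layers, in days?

With flow normal to the layers, continuity requires the same specific discharge q through every layer.
Σ(b_i/K_i) = 13.7/0.763 + 4.95/25.1 + 11.9/5.80 + 9.41/0.256 = 56.96 d.
q = Δh / Σ(b_i/K_i) = 12.9 / 56.96 = 0.2265 m/day.
In each layer the seepage velocity is v_i = q/n_i, so the layer transit time is t_i = b_i·n_i / q:
  layer 1 (silty sand): t_1 = 13.7 × 0.15 / 0.2265 = 9.074 d
  layer 2 (karst limestone): t_2 = 4.95 × 0.03 / 0.2265 = 0.6557 d
  layer 3 (fine sand): t_3 = 11.9 × 0.18 / 0.2265 = 9.458 d
  layer 4 (weathered basalt): t_4 = 9.41 × 0.15 / 0.2265 = 6.233 d
Total t = Σ t_i = 25.42 days.

25.4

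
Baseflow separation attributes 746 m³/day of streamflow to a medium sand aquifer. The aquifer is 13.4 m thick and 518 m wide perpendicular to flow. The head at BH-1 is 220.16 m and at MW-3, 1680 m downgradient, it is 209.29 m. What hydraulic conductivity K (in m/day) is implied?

Cross-sectional area A = 518 × 13.4 = 6941 m².
Hydraulic gradient i = (220.16 − 209.29) / 1680 = 10.87 / 1680 = 0.006470.
From Q = K·A·i, K = Q / (A·i) = 746 / (6941 × 0.006470) = 16.61 m/day.

16.6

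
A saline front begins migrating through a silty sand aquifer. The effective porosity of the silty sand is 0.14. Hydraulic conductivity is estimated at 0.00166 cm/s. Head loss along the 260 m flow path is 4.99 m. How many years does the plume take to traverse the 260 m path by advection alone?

Convert K: 0.00166 cm/s × 864 = 1.434 m/day.
Hydraulic gradient i = Δh / L = 4.99 / 260 = 0.01919.
Darcy flux q = K · i = 1.434 × 0.01919 = 0.02753 m/day.
Seepage velocity v = q / n_e = 0.02753 / 0.14 = 0.1966 m/day.
Travel time t = L / v = 260 / 0.1966 = 1322 days = 3.620 years.

3.62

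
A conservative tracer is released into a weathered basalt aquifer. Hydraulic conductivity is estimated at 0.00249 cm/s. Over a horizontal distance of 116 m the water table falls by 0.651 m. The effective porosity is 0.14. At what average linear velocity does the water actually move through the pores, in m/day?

0.0862

Convert K: 0.00249 cm/s × 864 = 2.151 m/day.
Hydraulic gradient i = Δh / L = 0.651 / 116 = 0.005612.
Darcy flux q = K · i = 2.151 × 0.005612 = 0.01207 m/day.
Seepage velocity v = q / n_e = 0.01207 / 0.14 = 0.08624 m/day.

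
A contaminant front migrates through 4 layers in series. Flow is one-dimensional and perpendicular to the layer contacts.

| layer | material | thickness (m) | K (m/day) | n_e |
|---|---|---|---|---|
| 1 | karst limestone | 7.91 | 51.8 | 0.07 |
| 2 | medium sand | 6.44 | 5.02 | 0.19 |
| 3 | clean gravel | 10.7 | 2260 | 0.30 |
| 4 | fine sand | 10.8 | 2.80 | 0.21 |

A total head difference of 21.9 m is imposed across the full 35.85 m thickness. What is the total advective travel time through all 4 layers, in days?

1.76

With flow normal to the layers, continuity requires the same specific discharge q through every layer.
Σ(b_i/K_i) = 7.91/51.8 + 6.44/5.02 + 10.7/2260 + 10.8/2.80 = 5.297 d.
q = Δh / Σ(b_i/K_i) = 21.9 / 5.297 = 4.134 m/day.
In each layer the seepage velocity is v_i = q/n_i, so the layer transit time is t_i = b_i·n_i / q:
  layer 1 (karst limestone): t_1 = 7.91 × 0.07 / 4.134 = 0.1339 d
  layer 2 (medium sand): t_2 = 6.44 × 0.19 / 4.134 = 0.2960 d
  layer 3 (clean gravel): t_3 = 10.7 × 0.30 / 4.134 = 0.7765 d
  layer 4 (fine sand): t_4 = 10.8 × 0.21 / 4.134 = 0.5486 d
Total t = Σ t_i = 1.755 days.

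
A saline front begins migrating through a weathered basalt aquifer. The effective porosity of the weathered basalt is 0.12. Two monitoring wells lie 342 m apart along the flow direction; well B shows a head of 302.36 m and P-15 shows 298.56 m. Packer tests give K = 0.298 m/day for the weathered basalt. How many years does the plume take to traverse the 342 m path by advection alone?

Hydraulic gradient i = (302.36 − 298.56) / 342 = 3.8 / 342 = 0.01111.
Darcy flux q = K · i = 0.2980 × 0.01111 = 0.003311 m/day.
Seepage velocity v = q / n_e = 0.003311 / 0.12 = 0.02759 m/day.
Travel time t = L / v = 342 / 0.02759 = 12395 days = 33.93 years.

33.9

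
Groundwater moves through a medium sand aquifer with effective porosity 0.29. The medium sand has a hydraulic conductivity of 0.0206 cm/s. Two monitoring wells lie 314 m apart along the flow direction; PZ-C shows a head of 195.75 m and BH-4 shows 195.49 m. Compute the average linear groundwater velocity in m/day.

0.0508

Convert K: 0.0206 cm/s × 864 = 17.80 m/day.
Hydraulic gradient i = (195.75 − 195.49) / 314 = 0.26 / 314 = 0.0008280.
Darcy flux q = K · i = 17.80 × 0.0008280 = 0.01474 m/day.
Seepage velocity v = q / n_e = 0.01474 / 0.29 = 0.05082 m/day.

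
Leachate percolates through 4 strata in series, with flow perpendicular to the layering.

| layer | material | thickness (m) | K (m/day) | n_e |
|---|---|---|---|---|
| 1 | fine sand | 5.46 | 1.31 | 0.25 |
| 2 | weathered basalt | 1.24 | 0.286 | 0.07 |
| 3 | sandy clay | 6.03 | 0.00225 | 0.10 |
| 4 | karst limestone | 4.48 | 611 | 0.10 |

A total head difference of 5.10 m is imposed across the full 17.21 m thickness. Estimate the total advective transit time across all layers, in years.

3.61

With flow normal to the layers, continuity requires the same specific discharge q through every layer.
Σ(b_i/K_i) = 5.46/1.31 + 1.24/0.286 + 6.03/0.00225 + 4.48/611 = 2689 d.
q = Δh / Σ(b_i/K_i) = 5.10 / 2689 = 0.001897 m/day.
In each layer the seepage velocity is v_i = q/n_i, so the layer transit time is t_i = b_i·n_i / q:
  layer 1 (fine sand): t_1 = 5.46 × 0.25 / 0.001897 = 719.6 d
  layer 2 (weathered basalt): t_2 = 1.24 × 0.07 / 0.001897 = 45.76 d
  layer 3 (sandy clay): t_3 = 6.03 × 0.10 / 0.001897 = 317.9 d
  layer 4 (karst limestone): t_4 = 4.48 × 0.10 / 0.001897 = 236.2 d
Total t = Σ t_i = 1319 days = 3.612 years.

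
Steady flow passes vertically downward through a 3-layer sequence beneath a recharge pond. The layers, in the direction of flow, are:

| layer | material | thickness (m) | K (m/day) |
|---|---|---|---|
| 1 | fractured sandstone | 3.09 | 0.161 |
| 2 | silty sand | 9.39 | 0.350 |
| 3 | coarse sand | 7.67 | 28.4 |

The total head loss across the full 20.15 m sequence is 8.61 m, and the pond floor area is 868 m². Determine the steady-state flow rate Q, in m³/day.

Flow is perpendicular to layering, so the layers act in series and the equivalent K is the thickness-weighted harmonic mean.
Total thickness L = 3.09 + 9.39 + 7.67 = 20.15 m.
Σ(b_i/K_i) = 3.09/0.161 + 9.39/0.350 + 7.67/28.4 = 46.29 d.
K_eq = L / Σ(b_i/K_i) = 20.15 / 46.29 = 0.4353 m/day.
Q = K_eq · A · (Δh/L) = 0.4353 × 868 × (8.61/20.15) = 161.4 m³/day.

161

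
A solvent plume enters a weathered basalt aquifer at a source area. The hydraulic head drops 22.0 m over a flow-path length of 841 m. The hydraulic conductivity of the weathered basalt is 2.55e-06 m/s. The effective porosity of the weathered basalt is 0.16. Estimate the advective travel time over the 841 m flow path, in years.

Convert K: 2.55e-06 m/s × 86400 = 0.2203 m/day.
Hydraulic gradient i = Δh / L = 22.0 / 841 = 0.02616.
Darcy flux q = K · i = 0.2203 × 0.02616 = 0.005763 m/day.
Seepage velocity v = q / n_e = 0.005763 / 0.16 = 0.03602 m/day.
Travel time t = L / v = 841 / 0.03602 = 23347 days = 63.92 years.

63.9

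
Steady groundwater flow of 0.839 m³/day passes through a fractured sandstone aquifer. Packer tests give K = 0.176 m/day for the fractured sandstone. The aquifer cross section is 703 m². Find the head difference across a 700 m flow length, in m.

From Q = K·A·i, i = Q / (K·A) = 0.839 / (0.1760 × 703.0) = 0.006781.
Head loss Δh = i · L = 0.006781 × 700 = 4.747 m.

4.75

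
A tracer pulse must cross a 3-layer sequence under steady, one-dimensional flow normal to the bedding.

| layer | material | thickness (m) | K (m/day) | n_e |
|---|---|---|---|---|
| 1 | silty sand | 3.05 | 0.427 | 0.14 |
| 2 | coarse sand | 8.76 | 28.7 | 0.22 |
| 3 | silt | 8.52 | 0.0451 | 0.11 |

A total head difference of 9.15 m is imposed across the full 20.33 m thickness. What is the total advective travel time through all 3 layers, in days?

70.6

With flow normal to the layers, continuity requires the same specific discharge q through every layer.
Σ(b_i/K_i) = 3.05/0.427 + 8.76/28.7 + 8.52/0.0451 = 196.4 d.
q = Δh / Σ(b_i/K_i) = 9.15 / 196.4 = 0.04660 m/day.
In each layer the seepage velocity is v_i = q/n_i, so the layer transit time is t_i = b_i·n_i / q:
  layer 1 (silty sand): t_1 = 3.05 × 0.14 / 0.04660 = 9.164 d
  layer 2 (coarse sand): t_2 = 8.76 × 0.22 / 0.04660 = 41.36 d
  layer 3 (silt): t_3 = 8.52 × 0.11 / 0.04660 = 20.11 d
Total t = Σ t_i = 70.63 days.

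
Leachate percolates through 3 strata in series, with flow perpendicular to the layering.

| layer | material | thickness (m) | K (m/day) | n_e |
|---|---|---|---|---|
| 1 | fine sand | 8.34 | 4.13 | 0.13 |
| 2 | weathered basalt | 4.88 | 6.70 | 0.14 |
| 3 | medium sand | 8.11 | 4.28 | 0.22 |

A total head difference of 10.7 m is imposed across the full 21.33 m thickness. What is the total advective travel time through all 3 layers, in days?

1.54

With flow normal to the layers, continuity requires the same specific discharge q through every layer.
Σ(b_i/K_i) = 8.34/4.13 + 4.88/6.70 + 8.11/4.28 = 4.643 d.
q = Δh / Σ(b_i/K_i) = 10.7 / 4.643 = 2.305 m/day.
In each layer the seepage velocity is v_i = q/n_i, so the layer transit time is t_i = b_i·n_i / q:
  layer 1 (fine sand): t_1 = 8.34 × 0.13 / 2.305 = 0.4704 d
  layer 2 (weathered basalt): t_2 = 4.88 × 0.14 / 2.305 = 0.2964 d
  layer 3 (medium sand): t_3 = 8.11 × 0.22 / 2.305 = 0.7741 d
Total t = Σ t_i = 1.541 days.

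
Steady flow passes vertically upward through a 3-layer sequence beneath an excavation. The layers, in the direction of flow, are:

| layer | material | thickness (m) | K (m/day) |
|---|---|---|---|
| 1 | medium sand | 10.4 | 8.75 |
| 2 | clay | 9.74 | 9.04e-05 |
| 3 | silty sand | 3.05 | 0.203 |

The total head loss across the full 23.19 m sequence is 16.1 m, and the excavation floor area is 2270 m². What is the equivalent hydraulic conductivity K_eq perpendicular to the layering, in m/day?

0.000215

Flow is perpendicular to layering, so the layers act in series and the equivalent K is the thickness-weighted harmonic mean.
Total thickness L = 10.4 + 9.74 + 3.05 = 23.19 m.
Σ(b_i/K_i) = 10.4/8.75 + 9.74/9.04e-05 + 3.05/0.203 = 1.078e+05 d.
K_eq = L / Σ(b_i/K_i) = 23.19 / 1.078e+05 = 0.0002152 m/day.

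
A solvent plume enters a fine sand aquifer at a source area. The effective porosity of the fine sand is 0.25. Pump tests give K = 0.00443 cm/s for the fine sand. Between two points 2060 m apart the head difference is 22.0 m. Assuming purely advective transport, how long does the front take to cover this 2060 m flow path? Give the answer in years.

Convert K: 0.00443 cm/s × 864 = 3.828 m/day.
Hydraulic gradient i = Δh / L = 22.0 / 2060 = 0.01068.
Darcy flux q = K · i = 3.828 × 0.01068 = 0.04088 m/day.
Seepage velocity v = q / n_e = 0.04088 / 0.25 = 0.1635 m/day.
Travel time t = L / v = 2060 / 0.1635 = 12599 days = 34.49 years.

34.5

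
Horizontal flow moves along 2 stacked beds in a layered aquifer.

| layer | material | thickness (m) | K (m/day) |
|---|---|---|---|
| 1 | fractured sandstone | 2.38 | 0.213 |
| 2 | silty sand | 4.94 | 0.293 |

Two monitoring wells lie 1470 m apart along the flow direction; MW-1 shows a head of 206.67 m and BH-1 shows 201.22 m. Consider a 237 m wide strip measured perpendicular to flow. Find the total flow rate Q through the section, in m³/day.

Flow is parallel to layering, so each bed carries its own Darcy discharge and the transmissivities add.
Σ(K_i·b_i) = 0.213×2.38 + 0.293×4.94 = 1.954 m²/day.
Hydraulic gradient i = (206.67 − 201.22) / 1470 = 5.45 / 1470 = 0.003707.
Q = Σ(K_i·b_i) · W · i = 1.954 × 237 × 0.003707 = 1.717 m³/day.

1.72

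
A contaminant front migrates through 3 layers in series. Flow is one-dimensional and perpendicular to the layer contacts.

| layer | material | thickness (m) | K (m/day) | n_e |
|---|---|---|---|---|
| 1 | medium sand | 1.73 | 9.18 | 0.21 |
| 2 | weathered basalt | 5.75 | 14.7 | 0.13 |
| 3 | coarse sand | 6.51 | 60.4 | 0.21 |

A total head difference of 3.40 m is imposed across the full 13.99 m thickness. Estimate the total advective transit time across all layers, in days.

0.501

With flow normal to the layers, continuity requires the same specific discharge q through every layer.
Σ(b_i/K_i) = 1.73/9.18 + 5.75/14.7 + 6.51/60.4 = 0.6874 d.
q = Δh / Σ(b_i/K_i) = 3.40 / 0.6874 = 4.946 m/day.
In each layer the seepage velocity is v_i = q/n_i, so the layer transit time is t_i = b_i·n_i / q:
  layer 1 (medium sand): t_1 = 1.73 × 0.21 / 4.946 = 0.07345 d
  layer 2 (weathered basalt): t_2 = 5.75 × 0.13 / 4.946 = 0.1511 d
  layer 3 (coarse sand): t_3 = 6.51 × 0.21 / 4.946 = 0.2764 d
Total t = Σ t_i = 0.5010 days.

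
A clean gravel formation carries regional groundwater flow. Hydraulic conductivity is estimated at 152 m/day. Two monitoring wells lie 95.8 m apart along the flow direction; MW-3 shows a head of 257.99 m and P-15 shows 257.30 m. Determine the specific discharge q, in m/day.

Hydraulic gradient i = (257.99 − 257.30) / 95.8 = 0.69 / 95.8 = 0.007203.
Specific discharge q = K · i = 152.0 × 0.007203 = 1.095 m/day.

1.09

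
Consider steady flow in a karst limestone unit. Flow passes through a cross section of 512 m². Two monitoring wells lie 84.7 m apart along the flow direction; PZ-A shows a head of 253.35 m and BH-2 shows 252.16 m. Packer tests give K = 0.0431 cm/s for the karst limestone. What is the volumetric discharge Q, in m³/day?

Convert K: 0.0431 cm/s × 864 = 37.24 m/day.
Hydraulic gradient i = (253.35 − 252.16) / 84.7 = 1.19 / 84.7 = 0.01405.
Darcy's law: Q = K · A · i = 37.24 × 512.0 × 0.01405 = 267.9 m³/day.

268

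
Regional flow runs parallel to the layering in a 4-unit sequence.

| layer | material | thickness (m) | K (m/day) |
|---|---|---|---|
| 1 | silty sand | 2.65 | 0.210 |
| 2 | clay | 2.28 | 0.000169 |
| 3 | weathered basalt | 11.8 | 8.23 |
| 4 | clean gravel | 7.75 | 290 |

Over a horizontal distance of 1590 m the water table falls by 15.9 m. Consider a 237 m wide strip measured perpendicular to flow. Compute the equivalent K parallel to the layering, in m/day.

95.8

Flow is parallel to layering, so each bed carries its own Darcy discharge and the transmissivities add.
Σ(K_i·b_i) = 0.210×2.65 + 0.000169×2.28 + 8.23×11.8 + 290×7.75 = 2345 m²/day.
Total thickness b = 24.48 m, so K_eq = Σ(K_i·b_i)/b = 95.80 m/day.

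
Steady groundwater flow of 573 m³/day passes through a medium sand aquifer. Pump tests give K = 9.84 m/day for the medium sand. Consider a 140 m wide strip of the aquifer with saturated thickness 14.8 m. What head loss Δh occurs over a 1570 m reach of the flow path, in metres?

44.1

Cross-sectional area A = 140 × 14.8 = 2072 m².
From Q = K·A·i, i = Q / (K·A) = 573 / (9.840 × 2072) = 0.02810.
Head loss Δh = i · L = 0.02810 × 1570 = 44.12 m.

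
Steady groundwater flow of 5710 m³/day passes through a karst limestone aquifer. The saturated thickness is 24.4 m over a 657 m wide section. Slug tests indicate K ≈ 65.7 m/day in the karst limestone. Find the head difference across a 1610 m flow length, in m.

Cross-sectional area A = 657 × 24.4 = 16031 m².
From Q = K·A·i, i = Q / (K·A) = 5710 / (65.70 × 16031) = 0.005421.
Head loss Δh = i · L = 0.005421 × 1610 = 8.729 m.

8.73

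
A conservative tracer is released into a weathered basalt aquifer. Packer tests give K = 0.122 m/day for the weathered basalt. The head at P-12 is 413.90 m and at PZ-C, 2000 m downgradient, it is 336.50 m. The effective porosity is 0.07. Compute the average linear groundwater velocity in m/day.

Hydraulic gradient i = (413.90 − 336.50) / 2000 = 77.4 / 2000 = 0.03870.
Darcy flux q = K · i = 0.1220 × 0.03870 = 0.004721 m/day.
Seepage velocity v = q / n_e = 0.004721 / 0.07 = 0.06745 m/day.

0.0674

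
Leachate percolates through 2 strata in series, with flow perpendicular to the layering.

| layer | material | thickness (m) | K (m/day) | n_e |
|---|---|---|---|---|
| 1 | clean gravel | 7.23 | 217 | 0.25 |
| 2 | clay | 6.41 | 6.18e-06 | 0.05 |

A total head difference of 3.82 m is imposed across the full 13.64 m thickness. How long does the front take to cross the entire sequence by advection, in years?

With flow normal to the layers, continuity requires the same specific discharge q through every layer.
Σ(b_i/K_i) = 7.23/217 + 6.41/6.18e-06 = 1.037e+06 d.
q = Δh / Σ(b_i/K_i) = 3.82 / 1.037e+06 = 3.683e-06 m/day.
In each layer the seepage velocity is v_i = q/n_i, so the layer transit time is t_i = b_i·n_i / q:
  layer 1 (clean gravel): t_1 = 7.23 × 0.25 / 3.683e-06 = 4.908e+05 d
  layer 2 (clay): t_2 = 6.41 × 0.05 / 3.683e-06 = 87023 d
Total t = Σ t_i = 5.778e+05 days = 1582 years.

1580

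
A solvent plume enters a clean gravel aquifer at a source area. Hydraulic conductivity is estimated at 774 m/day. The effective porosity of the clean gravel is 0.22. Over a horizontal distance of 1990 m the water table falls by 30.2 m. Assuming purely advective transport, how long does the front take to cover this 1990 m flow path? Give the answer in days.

37.3

Hydraulic gradient i = Δh / L = 30.2 / 1990 = 0.01518.
Darcy flux q = K · i = 774.0 × 0.01518 = 11.75 m/day.
Seepage velocity v = q / n_e = 11.75 / 0.22 = 53.39 m/day.
Travel time t = L / v = 1990 / 53.39 = 37.27 days.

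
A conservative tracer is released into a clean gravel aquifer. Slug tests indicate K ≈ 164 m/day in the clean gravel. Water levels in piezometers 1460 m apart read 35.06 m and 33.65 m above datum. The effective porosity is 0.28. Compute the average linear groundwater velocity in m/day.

0.566

Hydraulic gradient i = (35.06 − 33.65) / 1460 = 1.41 / 1460 = 0.0009658.
Darcy flux q = K · i = 164.0 × 0.0009658 = 0.1584 m/day.
Seepage velocity v = q / n_e = 0.1584 / 0.28 = 0.5657 m/day.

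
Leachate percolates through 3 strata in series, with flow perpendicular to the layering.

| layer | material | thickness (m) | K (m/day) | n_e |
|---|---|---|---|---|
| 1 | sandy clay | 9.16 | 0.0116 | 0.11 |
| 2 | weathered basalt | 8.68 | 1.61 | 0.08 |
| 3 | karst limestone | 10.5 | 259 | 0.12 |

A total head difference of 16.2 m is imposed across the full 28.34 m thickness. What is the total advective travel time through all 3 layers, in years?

0.398

With flow normal to the layers, continuity requires the same specific discharge q through every layer.
Σ(b_i/K_i) = 9.16/0.0116 + 8.68/1.61 + 10.5/259 = 795.1 d.
q = Δh / Σ(b_i/K_i) = 16.2 / 795.1 = 0.02038 m/day.
In each layer the seepage velocity is v_i = q/n_i, so the layer transit time is t_i = b_i·n_i / q:
  layer 1 (sandy clay): t_1 = 9.16 × 0.11 / 0.02038 = 49.45 d
  layer 2 (weathered basalt): t_2 = 8.68 × 0.08 / 0.02038 = 34.08 d
  layer 3 (karst limestone): t_3 = 10.5 × 0.12 / 0.02038 = 61.84 d
Total t = Σ t_i = 145.4 days = 0.3980 years.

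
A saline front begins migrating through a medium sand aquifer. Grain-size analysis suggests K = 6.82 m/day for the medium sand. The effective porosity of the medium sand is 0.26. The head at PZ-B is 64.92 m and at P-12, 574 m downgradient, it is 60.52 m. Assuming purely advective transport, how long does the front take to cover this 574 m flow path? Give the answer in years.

7.82

Hydraulic gradient i = (64.92 − 60.52) / 574 = 4.4 / 574 = 0.007666.
Darcy flux q = K · i = 6.820 × 0.007666 = 0.05228 m/day.
Seepage velocity v = q / n_e = 0.05228 / 0.26 = 0.2011 m/day.
Travel time t = L / v = 574 / 0.2011 = 2855 days = 7.816 years.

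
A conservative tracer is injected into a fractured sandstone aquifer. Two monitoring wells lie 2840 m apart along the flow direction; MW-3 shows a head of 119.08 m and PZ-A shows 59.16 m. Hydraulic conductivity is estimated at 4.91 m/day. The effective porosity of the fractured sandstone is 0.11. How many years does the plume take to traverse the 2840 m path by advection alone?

8.26

Hydraulic gradient i = (119.08 − 59.16) / 2840 = 59.92 / 2840 = 0.02110.
Darcy flux q = K · i = 4.910 × 0.02110 = 0.1036 m/day.
Seepage velocity v = q / n_e = 0.1036 / 0.11 = 0.9418 m/day.
Travel time t = L / v = 2840 / 0.9418 = 3016 days = 8.256 years.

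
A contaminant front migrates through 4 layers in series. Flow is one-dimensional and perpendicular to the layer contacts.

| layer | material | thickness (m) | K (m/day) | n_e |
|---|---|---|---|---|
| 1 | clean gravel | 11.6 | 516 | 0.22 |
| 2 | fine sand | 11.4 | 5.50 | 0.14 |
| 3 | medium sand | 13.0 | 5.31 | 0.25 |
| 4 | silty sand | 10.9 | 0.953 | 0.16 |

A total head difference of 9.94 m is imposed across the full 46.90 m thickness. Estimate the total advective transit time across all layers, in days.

14.7

With flow normal to the layers, continuity requires the same specific discharge q through every layer.
Σ(b_i/K_i) = 11.6/516 + 11.4/5.50 + 13.0/5.31 + 10.9/0.953 = 15.98 d.
q = Δh / Σ(b_i/K_i) = 9.94 / 15.98 = 0.6220 m/day.
In each layer the seepage velocity is v_i = q/n_i, so the layer transit time is t_i = b_i·n_i / q:
  layer 1 (clean gravel): t_1 = 11.6 × 0.22 / 0.6220 = 4.103 d
  layer 2 (fine sand): t_2 = 11.4 × 0.14 / 0.6220 = 2.566 d
  layer 3 (medium sand): t_3 = 13.0 × 0.25 / 0.6220 = 5.225 d
  layer 4 (silty sand): t_4 = 10.9 × 0.16 / 0.6220 = 2.804 d
Total t = Σ t_i = 14.70 days.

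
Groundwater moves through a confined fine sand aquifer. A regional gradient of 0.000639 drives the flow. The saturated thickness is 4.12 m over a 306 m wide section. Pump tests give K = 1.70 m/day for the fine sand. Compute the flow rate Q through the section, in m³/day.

1.37

Cross-sectional area A = 306 × 4.12 = 1261 m².
Hydraulic gradient i = 0.000639.
Darcy's law: Q = K · A · i = 1.700 × 1261 × 0.0006390 = 1.370 m³/day.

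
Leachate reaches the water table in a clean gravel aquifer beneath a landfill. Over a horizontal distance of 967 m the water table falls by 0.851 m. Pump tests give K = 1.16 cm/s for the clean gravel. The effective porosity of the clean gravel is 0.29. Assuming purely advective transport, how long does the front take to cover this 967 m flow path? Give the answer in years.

0.870

Convert K: 1.16 cm/s × 864 = 1002 m/day.
Hydraulic gradient i = Δh / L = 0.851 / 967 = 0.0008800.
Darcy flux q = K · i = 1002 × 0.0008800 = 0.8820 m/day.
Seepage velocity v = q / n_e = 0.8820 / 0.29 = 3.041 m/day.
Travel time t = L / v = 967 / 3.041 = 317.9 days = 0.8705 years.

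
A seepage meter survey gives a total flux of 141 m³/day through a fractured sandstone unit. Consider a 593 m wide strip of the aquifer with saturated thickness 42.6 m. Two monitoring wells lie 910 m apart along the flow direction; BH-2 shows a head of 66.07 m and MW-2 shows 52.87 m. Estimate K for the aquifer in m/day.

0.385

Cross-sectional area A = 593 × 42.6 = 25262 m².
Hydraulic gradient i = (66.07 − 52.87) / 910 = 13.2 / 910 = 0.01451.
From Q = K·A·i, K = Q / (A·i) = 141 / (25262 × 0.01451) = 0.3848 m/day.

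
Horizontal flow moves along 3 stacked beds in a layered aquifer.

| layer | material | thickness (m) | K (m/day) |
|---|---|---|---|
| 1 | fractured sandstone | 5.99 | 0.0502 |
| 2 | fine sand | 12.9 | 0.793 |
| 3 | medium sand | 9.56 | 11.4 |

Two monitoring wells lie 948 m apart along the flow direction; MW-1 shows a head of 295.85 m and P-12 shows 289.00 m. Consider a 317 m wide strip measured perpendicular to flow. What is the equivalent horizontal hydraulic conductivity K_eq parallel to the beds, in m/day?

Flow is parallel to layering, so each bed carries its own Darcy discharge and the transmissivities add.
Σ(K_i·b_i) = 0.0502×5.99 + 0.793×12.9 + 11.4×9.56 = 119.5 m²/day.
Total thickness b = 28.45 m, so K_eq = Σ(K_i·b_i)/b = 4.201 m/day.

4.20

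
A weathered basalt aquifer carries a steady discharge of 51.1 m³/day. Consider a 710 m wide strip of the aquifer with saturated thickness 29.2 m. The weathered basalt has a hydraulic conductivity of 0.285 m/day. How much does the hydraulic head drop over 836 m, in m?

7.23

Cross-sectional area A = 710 × 29.2 = 20732 m².
From Q = K·A·i, i = Q / (K·A) = 51.1 / (0.2850 × 20732) = 0.008648.
Head loss Δh = i · L = 0.008648 × 836 = 7.230 m.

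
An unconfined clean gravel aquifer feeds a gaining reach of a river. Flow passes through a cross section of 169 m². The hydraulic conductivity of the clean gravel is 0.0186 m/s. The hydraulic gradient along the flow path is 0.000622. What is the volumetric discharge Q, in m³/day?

Convert K: 0.0186 m/s × 86400 = 1607 m/day.
Hydraulic gradient i = 0.000622.
Darcy's law: Q = K · A · i = 1607 × 169.0 × 0.0006220 = 168.9 m³/day.

169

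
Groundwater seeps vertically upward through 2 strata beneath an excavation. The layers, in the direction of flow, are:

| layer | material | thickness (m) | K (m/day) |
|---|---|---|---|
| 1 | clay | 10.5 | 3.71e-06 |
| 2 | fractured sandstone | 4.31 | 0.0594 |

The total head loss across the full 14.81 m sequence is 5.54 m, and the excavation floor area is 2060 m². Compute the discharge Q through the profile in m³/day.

0.00403

Flow is perpendicular to layering, so the layers act in series and the equivalent K is the thickness-weighted harmonic mean.
Total thickness L = 10.5 + 4.31 = 14.81 m.
Σ(b_i/K_i) = 10.5/3.71e-06 + 4.31/0.0594 = 2.830e+06 d.
K_eq = L / Σ(b_i/K_i) = 14.81 / 2.830e+06 = 5.233e-06 m/day.
Q = K_eq · A · (Δh/L) = 5.233e-06 × 2060 × (5.54/14.81) = 0.004032 m³/day.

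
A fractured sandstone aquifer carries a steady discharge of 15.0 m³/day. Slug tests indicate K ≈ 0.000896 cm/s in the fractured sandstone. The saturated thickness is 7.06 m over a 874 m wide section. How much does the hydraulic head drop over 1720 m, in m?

Convert K: 0.000896 cm/s × 864 = 0.7741 m/day.
Cross-sectional area A = 874 × 7.06 = 6170 m².
From Q = K·A·i, i = Q / (K·A) = 15.0 / (0.7741 × 6170) = 0.003140.
Head loss Δh = i · L = 0.003140 × 1720 = 5.401 m.

5.40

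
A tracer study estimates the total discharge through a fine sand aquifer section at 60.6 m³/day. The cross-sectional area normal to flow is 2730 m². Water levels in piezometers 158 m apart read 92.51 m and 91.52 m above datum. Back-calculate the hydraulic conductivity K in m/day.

3.54

Hydraulic gradient i = (92.51 − 91.52) / 158 = 0.99 / 158 = 0.006266.
From Q = K·A·i, K = Q / (A·i) = 60.6 / (2730 × 0.006266) = 3.543 m/day.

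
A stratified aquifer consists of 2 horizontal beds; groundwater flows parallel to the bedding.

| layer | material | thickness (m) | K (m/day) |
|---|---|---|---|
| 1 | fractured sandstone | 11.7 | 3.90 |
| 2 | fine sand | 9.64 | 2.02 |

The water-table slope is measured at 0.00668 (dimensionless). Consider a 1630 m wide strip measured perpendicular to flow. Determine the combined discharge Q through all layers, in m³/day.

709

Flow is parallel to layering, so each bed carries its own Darcy discharge and the transmissivities add.
Σ(K_i·b_i) = 3.90×11.7 + 2.02×9.64 = 65.10 m²/day.
Hydraulic gradient i = 0.00668.
Q = Σ(K_i·b_i) · W · i = 65.10 × 1630 × 0.006680 = 708.9 m³/day.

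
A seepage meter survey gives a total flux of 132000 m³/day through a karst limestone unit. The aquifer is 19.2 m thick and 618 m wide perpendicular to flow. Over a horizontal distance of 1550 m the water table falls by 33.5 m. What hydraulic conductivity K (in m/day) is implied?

515

Cross-sectional area A = 618 × 19.2 = 11866 m².
Hydraulic gradient i = Δh / L = 33.5 / 1550 = 0.02161.
From Q = K·A·i, K = Q / (A·i) = 132000 / (11866 × 0.02161) = 514.7 m/day.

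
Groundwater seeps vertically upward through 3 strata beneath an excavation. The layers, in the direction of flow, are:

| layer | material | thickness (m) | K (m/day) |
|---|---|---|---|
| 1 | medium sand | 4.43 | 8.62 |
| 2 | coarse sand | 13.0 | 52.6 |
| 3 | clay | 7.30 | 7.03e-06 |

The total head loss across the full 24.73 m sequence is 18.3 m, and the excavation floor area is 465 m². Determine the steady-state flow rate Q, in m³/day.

0.00819

Flow is perpendicular to layering, so the layers act in series and the equivalent K is the thickness-weighted harmonic mean.
Total thickness L = 4.43 + 13.0 + 7.30 = 24.73 m.
Σ(b_i/K_i) = 4.43/8.62 + 13.0/52.6 + 7.30/7.03e-06 = 1.038e+06 d.
K_eq = L / Σ(b_i/K_i) = 24.73 / 1.038e+06 = 2.382e-05 m/day.
Q = K_eq · A · (Δh/L) = 2.382e-05 × 465 × (18.3/24.73) = 0.008195 m³/day.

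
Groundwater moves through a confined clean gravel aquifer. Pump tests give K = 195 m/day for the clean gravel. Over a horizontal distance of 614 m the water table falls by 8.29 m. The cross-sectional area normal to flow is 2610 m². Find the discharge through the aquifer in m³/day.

Hydraulic gradient i = Δh / L = 8.29 / 614 = 0.01350.
Darcy's law: Q = K · A · i = 195.0 × 2610 × 0.01350 = 6872 m³/day.

6870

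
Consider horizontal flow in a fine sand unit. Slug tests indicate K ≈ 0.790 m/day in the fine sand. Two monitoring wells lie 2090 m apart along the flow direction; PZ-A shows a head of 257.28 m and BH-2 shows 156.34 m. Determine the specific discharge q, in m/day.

Hydraulic gradient i = (257.28 − 156.34) / 2090 = 100.94 / 2090 = 0.04830.
Specific discharge q = K · i = 0.7900 × 0.04830 = 0.03815 m/day.

0.0382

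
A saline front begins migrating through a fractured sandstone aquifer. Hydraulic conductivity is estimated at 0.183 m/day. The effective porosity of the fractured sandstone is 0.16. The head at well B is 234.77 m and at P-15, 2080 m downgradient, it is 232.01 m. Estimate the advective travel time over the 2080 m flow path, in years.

3750

Hydraulic gradient i = (234.77 − 232.01) / 2080 = 2.76 / 2080 = 0.001327.
Darcy flux q = K · i = 0.1830 × 0.001327 = 0.0002428 m/day.
Seepage velocity v = q / n_e = 0.0002428 / 0.16 = 0.001518 m/day.
Travel time t = L / v = 2080 / 0.001518 = 1.371e+06 days = 3752 years.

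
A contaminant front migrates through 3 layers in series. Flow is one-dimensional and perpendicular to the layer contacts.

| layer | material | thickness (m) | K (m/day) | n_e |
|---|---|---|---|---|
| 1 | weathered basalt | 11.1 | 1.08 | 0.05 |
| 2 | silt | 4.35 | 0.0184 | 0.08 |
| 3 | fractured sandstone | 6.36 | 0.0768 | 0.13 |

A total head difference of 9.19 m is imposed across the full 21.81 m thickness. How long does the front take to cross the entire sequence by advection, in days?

62.0

With flow normal to the layers, continuity requires the same specific discharge q through every layer.
Σ(b_i/K_i) = 11.1/1.08 + 4.35/0.0184 + 6.36/0.0768 = 329.5 d.
q = Δh / Σ(b_i/K_i) = 9.19 / 329.5 = 0.02789 m/day.
In each layer the seepage velocity is v_i = q/n_i, so the layer transit time is t_i = b_i·n_i / q:
  layer 1 (weathered basalt): t_1 = 11.1 × 0.05 / 0.02789 = 19.90 d
  layer 2 (silt): t_2 = 4.35 × 0.08 / 0.02789 = 12.48 d
  layer 3 (fractured sandstone): t_3 = 6.36 × 0.13 / 0.02789 = 29.64 d
Total t = Σ t_i = 62.02 days.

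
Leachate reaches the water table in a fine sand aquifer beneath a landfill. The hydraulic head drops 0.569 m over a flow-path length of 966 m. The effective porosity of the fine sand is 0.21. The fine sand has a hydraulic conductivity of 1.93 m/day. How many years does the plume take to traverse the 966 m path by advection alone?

489

Hydraulic gradient i = Δh / L = 0.569 / 966 = 0.0005890.
Darcy flux q = K · i = 1.930 × 0.0005890 = 0.001137 m/day.
Seepage velocity v = q / n_e = 0.001137 / 0.21 = 0.005413 m/day.
Travel time t = L / v = 966 / 0.005413 = 1.784e+05 days = 488.6 years.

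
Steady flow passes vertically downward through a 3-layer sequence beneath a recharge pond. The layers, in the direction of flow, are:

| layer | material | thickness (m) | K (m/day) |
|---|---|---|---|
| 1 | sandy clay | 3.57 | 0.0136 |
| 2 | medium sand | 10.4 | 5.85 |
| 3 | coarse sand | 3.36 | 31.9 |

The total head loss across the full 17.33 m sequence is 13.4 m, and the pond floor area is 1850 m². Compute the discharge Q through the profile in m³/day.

Flow is perpendicular to layering, so the layers act in series and the equivalent K is the thickness-weighted harmonic mean.
Total thickness L = 3.57 + 10.4 + 3.36 = 17.33 m.
Σ(b_i/K_i) = 3.57/0.0136 + 10.4/5.85 + 3.36/31.9 = 264.4 d.
K_eq = L / Σ(b_i/K_i) = 17.33 / 264.4 = 0.06555 m/day.
Q = K_eq · A · (Δh/L) = 0.06555 × 1850 × (13.4/17.33) = 93.77 m³/day.

93.8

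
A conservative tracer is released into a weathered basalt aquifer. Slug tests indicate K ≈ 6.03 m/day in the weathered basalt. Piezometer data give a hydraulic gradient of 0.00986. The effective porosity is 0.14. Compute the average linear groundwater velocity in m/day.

0.425

Hydraulic gradient i = 0.00986.
Darcy flux q = K · i = 6.030 × 0.009860 = 0.05946 m/day.
Seepage velocity v = q / n_e = 0.05946 / 0.14 = 0.4247 m/day.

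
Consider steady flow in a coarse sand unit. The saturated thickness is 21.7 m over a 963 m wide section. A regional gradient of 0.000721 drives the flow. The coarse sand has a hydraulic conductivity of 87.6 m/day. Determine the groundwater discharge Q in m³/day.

1320

Cross-sectional area A = 963 × 21.7 = 20897 m².
Hydraulic gradient i = 0.000721.
Darcy's law: Q = K · A · i = 87.60 × 20897 × 0.0007210 = 1320 m³/day.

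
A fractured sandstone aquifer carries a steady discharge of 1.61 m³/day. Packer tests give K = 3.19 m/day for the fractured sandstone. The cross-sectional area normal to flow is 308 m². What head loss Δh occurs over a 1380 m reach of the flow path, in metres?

From Q = K·A·i, i = Q / (K·A) = 1.61 / (3.190 × 308.0) = 0.001639.
Head loss Δh = i · L = 0.001639 × 1380 = 2.261 m.

2.26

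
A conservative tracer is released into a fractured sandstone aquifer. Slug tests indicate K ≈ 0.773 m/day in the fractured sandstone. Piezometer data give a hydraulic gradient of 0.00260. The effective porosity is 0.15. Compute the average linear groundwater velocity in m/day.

Hydraulic gradient i = 0.00260.
Darcy flux q = K · i = 0.7730 × 0.002600 = 0.002010 m/day.
Seepage velocity v = q / n_e = 0.002010 / 0.15 = 0.01340 m/day.

0.0134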